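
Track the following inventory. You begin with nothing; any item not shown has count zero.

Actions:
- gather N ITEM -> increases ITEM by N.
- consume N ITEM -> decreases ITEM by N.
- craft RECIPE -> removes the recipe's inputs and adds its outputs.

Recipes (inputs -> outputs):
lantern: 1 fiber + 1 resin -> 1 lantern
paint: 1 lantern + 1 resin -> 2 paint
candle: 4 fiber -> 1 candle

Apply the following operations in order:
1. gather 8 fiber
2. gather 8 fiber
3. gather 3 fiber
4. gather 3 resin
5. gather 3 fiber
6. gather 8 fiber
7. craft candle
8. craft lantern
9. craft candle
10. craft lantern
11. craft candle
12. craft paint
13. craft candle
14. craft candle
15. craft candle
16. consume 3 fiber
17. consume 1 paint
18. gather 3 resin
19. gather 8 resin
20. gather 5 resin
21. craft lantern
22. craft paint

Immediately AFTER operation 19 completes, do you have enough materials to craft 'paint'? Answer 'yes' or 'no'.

Answer: yes

Derivation:
After 1 (gather 8 fiber): fiber=8
After 2 (gather 8 fiber): fiber=16
After 3 (gather 3 fiber): fiber=19
After 4 (gather 3 resin): fiber=19 resin=3
After 5 (gather 3 fiber): fiber=22 resin=3
After 6 (gather 8 fiber): fiber=30 resin=3
After 7 (craft candle): candle=1 fiber=26 resin=3
After 8 (craft lantern): candle=1 fiber=25 lantern=1 resin=2
After 9 (craft candle): candle=2 fiber=21 lantern=1 resin=2
After 10 (craft lantern): candle=2 fiber=20 lantern=2 resin=1
After 11 (craft candle): candle=3 fiber=16 lantern=2 resin=1
After 12 (craft paint): candle=3 fiber=16 lantern=1 paint=2
After 13 (craft candle): candle=4 fiber=12 lantern=1 paint=2
After 14 (craft candle): candle=5 fiber=8 lantern=1 paint=2
After 15 (craft candle): candle=6 fiber=4 lantern=1 paint=2
After 16 (consume 3 fiber): candle=6 fiber=1 lantern=1 paint=2
After 17 (consume 1 paint): candle=6 fiber=1 lantern=1 paint=1
After 18 (gather 3 resin): candle=6 fiber=1 lantern=1 paint=1 resin=3
After 19 (gather 8 resin): candle=6 fiber=1 lantern=1 paint=1 resin=11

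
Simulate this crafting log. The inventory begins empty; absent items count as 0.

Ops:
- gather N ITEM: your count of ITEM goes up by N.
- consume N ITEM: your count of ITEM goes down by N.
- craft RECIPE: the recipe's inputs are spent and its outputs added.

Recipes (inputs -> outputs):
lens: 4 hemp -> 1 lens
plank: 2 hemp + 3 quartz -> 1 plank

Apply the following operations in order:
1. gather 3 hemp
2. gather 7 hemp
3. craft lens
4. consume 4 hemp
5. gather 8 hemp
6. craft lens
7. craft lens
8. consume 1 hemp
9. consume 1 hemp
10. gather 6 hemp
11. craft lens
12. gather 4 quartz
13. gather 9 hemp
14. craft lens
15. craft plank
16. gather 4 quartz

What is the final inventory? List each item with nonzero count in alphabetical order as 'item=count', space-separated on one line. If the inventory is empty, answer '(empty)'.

Answer: hemp=5 lens=5 plank=1 quartz=5

Derivation:
After 1 (gather 3 hemp): hemp=3
After 2 (gather 7 hemp): hemp=10
After 3 (craft lens): hemp=6 lens=1
After 4 (consume 4 hemp): hemp=2 lens=1
After 5 (gather 8 hemp): hemp=10 lens=1
After 6 (craft lens): hemp=6 lens=2
After 7 (craft lens): hemp=2 lens=3
After 8 (consume 1 hemp): hemp=1 lens=3
After 9 (consume 1 hemp): lens=3
After 10 (gather 6 hemp): hemp=6 lens=3
After 11 (craft lens): hemp=2 lens=4
After 12 (gather 4 quartz): hemp=2 lens=4 quartz=4
After 13 (gather 9 hemp): hemp=11 lens=4 quartz=4
After 14 (craft lens): hemp=7 lens=5 quartz=4
After 15 (craft plank): hemp=5 lens=5 plank=1 quartz=1
After 16 (gather 4 quartz): hemp=5 lens=5 plank=1 quartz=5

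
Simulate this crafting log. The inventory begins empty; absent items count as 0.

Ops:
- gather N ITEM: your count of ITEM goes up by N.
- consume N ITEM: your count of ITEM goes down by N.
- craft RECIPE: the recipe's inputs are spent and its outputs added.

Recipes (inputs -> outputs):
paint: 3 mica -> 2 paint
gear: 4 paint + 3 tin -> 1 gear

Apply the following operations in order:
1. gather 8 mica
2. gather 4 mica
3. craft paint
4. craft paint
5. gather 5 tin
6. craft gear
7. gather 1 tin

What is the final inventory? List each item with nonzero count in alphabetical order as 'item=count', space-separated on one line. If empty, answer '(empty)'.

Answer: gear=1 mica=6 tin=3

Derivation:
After 1 (gather 8 mica): mica=8
After 2 (gather 4 mica): mica=12
After 3 (craft paint): mica=9 paint=2
After 4 (craft paint): mica=6 paint=4
After 5 (gather 5 tin): mica=6 paint=4 tin=5
After 6 (craft gear): gear=1 mica=6 tin=2
After 7 (gather 1 tin): gear=1 mica=6 tin=3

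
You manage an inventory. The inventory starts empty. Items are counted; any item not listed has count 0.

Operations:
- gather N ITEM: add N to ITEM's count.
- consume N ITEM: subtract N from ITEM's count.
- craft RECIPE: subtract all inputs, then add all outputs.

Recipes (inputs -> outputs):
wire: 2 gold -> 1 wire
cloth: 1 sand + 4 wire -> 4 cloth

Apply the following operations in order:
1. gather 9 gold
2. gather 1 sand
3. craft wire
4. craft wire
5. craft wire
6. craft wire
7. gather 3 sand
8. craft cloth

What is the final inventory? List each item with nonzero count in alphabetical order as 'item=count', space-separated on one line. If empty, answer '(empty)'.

Answer: cloth=4 gold=1 sand=3

Derivation:
After 1 (gather 9 gold): gold=9
After 2 (gather 1 sand): gold=9 sand=1
After 3 (craft wire): gold=7 sand=1 wire=1
After 4 (craft wire): gold=5 sand=1 wire=2
After 5 (craft wire): gold=3 sand=1 wire=3
After 6 (craft wire): gold=1 sand=1 wire=4
After 7 (gather 3 sand): gold=1 sand=4 wire=4
After 8 (craft cloth): cloth=4 gold=1 sand=3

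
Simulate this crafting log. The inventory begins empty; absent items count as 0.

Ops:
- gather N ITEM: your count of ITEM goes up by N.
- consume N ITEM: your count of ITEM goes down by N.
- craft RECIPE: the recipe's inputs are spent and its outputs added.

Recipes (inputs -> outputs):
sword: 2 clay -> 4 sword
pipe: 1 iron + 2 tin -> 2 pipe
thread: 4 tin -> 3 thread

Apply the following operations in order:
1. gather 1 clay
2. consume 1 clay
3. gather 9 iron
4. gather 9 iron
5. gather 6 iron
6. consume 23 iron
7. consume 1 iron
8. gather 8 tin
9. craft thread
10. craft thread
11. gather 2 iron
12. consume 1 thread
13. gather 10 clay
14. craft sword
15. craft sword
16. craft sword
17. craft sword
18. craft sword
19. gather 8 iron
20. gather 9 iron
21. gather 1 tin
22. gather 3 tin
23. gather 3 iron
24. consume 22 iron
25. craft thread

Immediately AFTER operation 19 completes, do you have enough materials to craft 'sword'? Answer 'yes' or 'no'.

Answer: no

Derivation:
After 1 (gather 1 clay): clay=1
After 2 (consume 1 clay): (empty)
After 3 (gather 9 iron): iron=9
After 4 (gather 9 iron): iron=18
After 5 (gather 6 iron): iron=24
After 6 (consume 23 iron): iron=1
After 7 (consume 1 iron): (empty)
After 8 (gather 8 tin): tin=8
After 9 (craft thread): thread=3 tin=4
After 10 (craft thread): thread=6
After 11 (gather 2 iron): iron=2 thread=6
After 12 (consume 1 thread): iron=2 thread=5
After 13 (gather 10 clay): clay=10 iron=2 thread=5
After 14 (craft sword): clay=8 iron=2 sword=4 thread=5
After 15 (craft sword): clay=6 iron=2 sword=8 thread=5
After 16 (craft sword): clay=4 iron=2 sword=12 thread=5
After 17 (craft sword): clay=2 iron=2 sword=16 thread=5
After 18 (craft sword): iron=2 sword=20 thread=5
After 19 (gather 8 iron): iron=10 sword=20 thread=5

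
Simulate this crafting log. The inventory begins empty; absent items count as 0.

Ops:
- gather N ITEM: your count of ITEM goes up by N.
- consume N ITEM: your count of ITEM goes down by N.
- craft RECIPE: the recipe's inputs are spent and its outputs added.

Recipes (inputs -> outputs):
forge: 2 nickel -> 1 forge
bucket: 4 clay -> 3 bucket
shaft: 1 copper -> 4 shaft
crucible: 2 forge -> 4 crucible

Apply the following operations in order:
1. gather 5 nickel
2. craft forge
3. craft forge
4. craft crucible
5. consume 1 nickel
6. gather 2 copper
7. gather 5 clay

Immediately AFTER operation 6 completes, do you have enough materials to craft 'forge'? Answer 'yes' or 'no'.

Answer: no

Derivation:
After 1 (gather 5 nickel): nickel=5
After 2 (craft forge): forge=1 nickel=3
After 3 (craft forge): forge=2 nickel=1
After 4 (craft crucible): crucible=4 nickel=1
After 5 (consume 1 nickel): crucible=4
After 6 (gather 2 copper): copper=2 crucible=4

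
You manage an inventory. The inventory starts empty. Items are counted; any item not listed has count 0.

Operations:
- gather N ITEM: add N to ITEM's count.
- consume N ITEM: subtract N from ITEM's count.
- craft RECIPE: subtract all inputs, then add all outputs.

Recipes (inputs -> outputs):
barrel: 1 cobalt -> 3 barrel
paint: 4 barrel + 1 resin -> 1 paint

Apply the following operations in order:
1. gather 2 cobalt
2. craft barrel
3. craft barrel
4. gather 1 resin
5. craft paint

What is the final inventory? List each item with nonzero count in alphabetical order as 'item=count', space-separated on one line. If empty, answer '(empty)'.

Answer: barrel=2 paint=1

Derivation:
After 1 (gather 2 cobalt): cobalt=2
After 2 (craft barrel): barrel=3 cobalt=1
After 3 (craft barrel): barrel=6
After 4 (gather 1 resin): barrel=6 resin=1
After 5 (craft paint): barrel=2 paint=1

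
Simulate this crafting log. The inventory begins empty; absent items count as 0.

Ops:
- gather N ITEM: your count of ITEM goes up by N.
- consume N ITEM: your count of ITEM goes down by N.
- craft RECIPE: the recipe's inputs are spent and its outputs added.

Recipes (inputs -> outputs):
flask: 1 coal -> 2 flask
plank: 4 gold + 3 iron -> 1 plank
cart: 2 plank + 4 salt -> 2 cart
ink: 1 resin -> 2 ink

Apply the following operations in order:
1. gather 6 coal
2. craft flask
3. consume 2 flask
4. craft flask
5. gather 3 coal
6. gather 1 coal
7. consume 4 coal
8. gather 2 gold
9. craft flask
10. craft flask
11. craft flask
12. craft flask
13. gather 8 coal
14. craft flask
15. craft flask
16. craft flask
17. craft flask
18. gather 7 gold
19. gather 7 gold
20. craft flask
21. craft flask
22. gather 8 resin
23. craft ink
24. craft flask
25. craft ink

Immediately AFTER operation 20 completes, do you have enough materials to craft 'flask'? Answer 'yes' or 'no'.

After 1 (gather 6 coal): coal=6
After 2 (craft flask): coal=5 flask=2
After 3 (consume 2 flask): coal=5
After 4 (craft flask): coal=4 flask=2
After 5 (gather 3 coal): coal=7 flask=2
After 6 (gather 1 coal): coal=8 flask=2
After 7 (consume 4 coal): coal=4 flask=2
After 8 (gather 2 gold): coal=4 flask=2 gold=2
After 9 (craft flask): coal=3 flask=4 gold=2
After 10 (craft flask): coal=2 flask=6 gold=2
After 11 (craft flask): coal=1 flask=8 gold=2
After 12 (craft flask): flask=10 gold=2
After 13 (gather 8 coal): coal=8 flask=10 gold=2
After 14 (craft flask): coal=7 flask=12 gold=2
After 15 (craft flask): coal=6 flask=14 gold=2
After 16 (craft flask): coal=5 flask=16 gold=2
After 17 (craft flask): coal=4 flask=18 gold=2
After 18 (gather 7 gold): coal=4 flask=18 gold=9
After 19 (gather 7 gold): coal=4 flask=18 gold=16
After 20 (craft flask): coal=3 flask=20 gold=16

Answer: yes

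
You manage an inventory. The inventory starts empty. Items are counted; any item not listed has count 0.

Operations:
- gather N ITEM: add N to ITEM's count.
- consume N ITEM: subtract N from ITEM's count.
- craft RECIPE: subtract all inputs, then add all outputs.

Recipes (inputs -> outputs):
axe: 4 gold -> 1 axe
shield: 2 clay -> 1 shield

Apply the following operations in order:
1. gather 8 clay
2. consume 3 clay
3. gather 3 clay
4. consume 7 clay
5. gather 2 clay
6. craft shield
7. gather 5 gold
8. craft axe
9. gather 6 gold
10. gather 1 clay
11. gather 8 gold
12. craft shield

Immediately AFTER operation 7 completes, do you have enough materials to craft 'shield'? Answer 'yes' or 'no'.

After 1 (gather 8 clay): clay=8
After 2 (consume 3 clay): clay=5
After 3 (gather 3 clay): clay=8
After 4 (consume 7 clay): clay=1
After 5 (gather 2 clay): clay=3
After 6 (craft shield): clay=1 shield=1
After 7 (gather 5 gold): clay=1 gold=5 shield=1

Answer: no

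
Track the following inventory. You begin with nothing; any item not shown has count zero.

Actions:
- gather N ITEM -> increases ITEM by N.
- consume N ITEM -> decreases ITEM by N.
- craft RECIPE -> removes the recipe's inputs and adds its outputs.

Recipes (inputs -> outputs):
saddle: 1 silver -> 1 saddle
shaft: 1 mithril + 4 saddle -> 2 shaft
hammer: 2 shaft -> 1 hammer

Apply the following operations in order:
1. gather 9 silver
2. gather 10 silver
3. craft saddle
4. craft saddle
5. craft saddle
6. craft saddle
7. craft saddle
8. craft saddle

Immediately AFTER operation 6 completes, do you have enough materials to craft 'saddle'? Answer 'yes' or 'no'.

After 1 (gather 9 silver): silver=9
After 2 (gather 10 silver): silver=19
After 3 (craft saddle): saddle=1 silver=18
After 4 (craft saddle): saddle=2 silver=17
After 5 (craft saddle): saddle=3 silver=16
After 6 (craft saddle): saddle=4 silver=15

Answer: yes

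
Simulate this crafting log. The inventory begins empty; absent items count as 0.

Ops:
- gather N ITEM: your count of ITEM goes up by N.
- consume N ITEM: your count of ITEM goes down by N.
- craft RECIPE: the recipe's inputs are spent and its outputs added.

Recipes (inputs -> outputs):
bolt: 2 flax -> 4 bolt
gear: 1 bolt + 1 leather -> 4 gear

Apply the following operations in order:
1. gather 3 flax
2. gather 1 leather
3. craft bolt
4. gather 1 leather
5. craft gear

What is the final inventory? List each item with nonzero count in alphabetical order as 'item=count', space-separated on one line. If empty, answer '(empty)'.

Answer: bolt=3 flax=1 gear=4 leather=1

Derivation:
After 1 (gather 3 flax): flax=3
After 2 (gather 1 leather): flax=3 leather=1
After 3 (craft bolt): bolt=4 flax=1 leather=1
After 4 (gather 1 leather): bolt=4 flax=1 leather=2
After 5 (craft gear): bolt=3 flax=1 gear=4 leather=1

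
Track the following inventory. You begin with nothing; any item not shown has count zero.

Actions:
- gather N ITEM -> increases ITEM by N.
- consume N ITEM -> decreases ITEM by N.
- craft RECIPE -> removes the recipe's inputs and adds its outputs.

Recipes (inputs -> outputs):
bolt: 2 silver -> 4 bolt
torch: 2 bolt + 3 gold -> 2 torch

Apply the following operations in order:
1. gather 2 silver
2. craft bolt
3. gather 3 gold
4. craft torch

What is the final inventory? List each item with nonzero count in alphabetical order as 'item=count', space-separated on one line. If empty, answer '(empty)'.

After 1 (gather 2 silver): silver=2
After 2 (craft bolt): bolt=4
After 3 (gather 3 gold): bolt=4 gold=3
After 4 (craft torch): bolt=2 torch=2

Answer: bolt=2 torch=2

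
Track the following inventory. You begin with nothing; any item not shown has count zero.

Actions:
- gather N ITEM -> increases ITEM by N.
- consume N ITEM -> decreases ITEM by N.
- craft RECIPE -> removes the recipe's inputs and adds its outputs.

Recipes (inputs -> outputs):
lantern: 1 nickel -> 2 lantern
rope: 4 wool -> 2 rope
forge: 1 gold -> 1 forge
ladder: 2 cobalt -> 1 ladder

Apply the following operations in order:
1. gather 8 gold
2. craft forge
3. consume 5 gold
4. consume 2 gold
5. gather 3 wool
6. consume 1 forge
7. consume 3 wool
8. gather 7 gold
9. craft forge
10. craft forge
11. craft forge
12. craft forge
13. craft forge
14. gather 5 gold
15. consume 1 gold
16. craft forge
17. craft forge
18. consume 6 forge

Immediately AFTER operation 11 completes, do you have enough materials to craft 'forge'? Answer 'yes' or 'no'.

After 1 (gather 8 gold): gold=8
After 2 (craft forge): forge=1 gold=7
After 3 (consume 5 gold): forge=1 gold=2
After 4 (consume 2 gold): forge=1
After 5 (gather 3 wool): forge=1 wool=3
After 6 (consume 1 forge): wool=3
After 7 (consume 3 wool): (empty)
After 8 (gather 7 gold): gold=7
After 9 (craft forge): forge=1 gold=6
After 10 (craft forge): forge=2 gold=5
After 11 (craft forge): forge=3 gold=4

Answer: yes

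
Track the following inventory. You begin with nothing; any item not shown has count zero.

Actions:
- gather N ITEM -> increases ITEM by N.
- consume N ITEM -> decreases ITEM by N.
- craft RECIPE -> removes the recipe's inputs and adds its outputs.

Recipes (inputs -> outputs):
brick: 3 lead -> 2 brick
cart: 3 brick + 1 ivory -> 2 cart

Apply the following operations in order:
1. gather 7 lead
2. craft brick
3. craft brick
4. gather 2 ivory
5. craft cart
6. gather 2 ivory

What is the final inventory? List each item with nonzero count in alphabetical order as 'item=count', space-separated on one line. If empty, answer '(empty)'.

After 1 (gather 7 lead): lead=7
After 2 (craft brick): brick=2 lead=4
After 3 (craft brick): brick=4 lead=1
After 4 (gather 2 ivory): brick=4 ivory=2 lead=1
After 5 (craft cart): brick=1 cart=2 ivory=1 lead=1
After 6 (gather 2 ivory): brick=1 cart=2 ivory=3 lead=1

Answer: brick=1 cart=2 ivory=3 lead=1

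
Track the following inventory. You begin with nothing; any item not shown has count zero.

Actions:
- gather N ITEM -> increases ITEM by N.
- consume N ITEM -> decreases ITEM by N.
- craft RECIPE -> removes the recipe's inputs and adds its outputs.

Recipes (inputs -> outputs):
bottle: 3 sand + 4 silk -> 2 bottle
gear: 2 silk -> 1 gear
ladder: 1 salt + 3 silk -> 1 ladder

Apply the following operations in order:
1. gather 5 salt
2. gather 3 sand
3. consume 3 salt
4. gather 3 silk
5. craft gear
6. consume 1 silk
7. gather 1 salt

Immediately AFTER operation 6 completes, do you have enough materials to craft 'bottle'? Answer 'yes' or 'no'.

Answer: no

Derivation:
After 1 (gather 5 salt): salt=5
After 2 (gather 3 sand): salt=5 sand=3
After 3 (consume 3 salt): salt=2 sand=3
After 4 (gather 3 silk): salt=2 sand=3 silk=3
After 5 (craft gear): gear=1 salt=2 sand=3 silk=1
After 6 (consume 1 silk): gear=1 salt=2 sand=3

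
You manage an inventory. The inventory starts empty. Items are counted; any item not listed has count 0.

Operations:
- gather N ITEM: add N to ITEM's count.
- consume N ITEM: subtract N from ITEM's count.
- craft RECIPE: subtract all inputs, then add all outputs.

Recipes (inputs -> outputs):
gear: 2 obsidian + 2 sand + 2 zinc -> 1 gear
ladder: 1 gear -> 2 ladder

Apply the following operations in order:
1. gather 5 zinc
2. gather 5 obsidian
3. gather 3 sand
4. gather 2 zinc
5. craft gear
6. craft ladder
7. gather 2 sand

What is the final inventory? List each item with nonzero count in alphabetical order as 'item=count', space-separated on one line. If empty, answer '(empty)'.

Answer: ladder=2 obsidian=3 sand=3 zinc=5

Derivation:
After 1 (gather 5 zinc): zinc=5
After 2 (gather 5 obsidian): obsidian=5 zinc=5
After 3 (gather 3 sand): obsidian=5 sand=3 zinc=5
After 4 (gather 2 zinc): obsidian=5 sand=3 zinc=7
After 5 (craft gear): gear=1 obsidian=3 sand=1 zinc=5
After 6 (craft ladder): ladder=2 obsidian=3 sand=1 zinc=5
After 7 (gather 2 sand): ladder=2 obsidian=3 sand=3 zinc=5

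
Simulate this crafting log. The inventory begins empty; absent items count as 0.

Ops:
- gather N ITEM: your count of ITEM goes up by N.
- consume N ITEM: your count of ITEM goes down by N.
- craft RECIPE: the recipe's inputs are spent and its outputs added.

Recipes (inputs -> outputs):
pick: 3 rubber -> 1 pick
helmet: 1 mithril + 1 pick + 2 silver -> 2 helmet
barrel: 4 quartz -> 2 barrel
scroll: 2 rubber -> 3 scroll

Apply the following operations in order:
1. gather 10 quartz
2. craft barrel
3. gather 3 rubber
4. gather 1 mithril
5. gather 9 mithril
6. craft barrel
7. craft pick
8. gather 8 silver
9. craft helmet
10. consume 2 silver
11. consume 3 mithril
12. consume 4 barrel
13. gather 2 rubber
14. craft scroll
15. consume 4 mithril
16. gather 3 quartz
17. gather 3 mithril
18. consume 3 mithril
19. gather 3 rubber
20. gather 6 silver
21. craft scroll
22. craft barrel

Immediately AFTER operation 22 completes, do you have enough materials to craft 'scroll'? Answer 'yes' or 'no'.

Answer: no

Derivation:
After 1 (gather 10 quartz): quartz=10
After 2 (craft barrel): barrel=2 quartz=6
After 3 (gather 3 rubber): barrel=2 quartz=6 rubber=3
After 4 (gather 1 mithril): barrel=2 mithril=1 quartz=6 rubber=3
After 5 (gather 9 mithril): barrel=2 mithril=10 quartz=6 rubber=3
After 6 (craft barrel): barrel=4 mithril=10 quartz=2 rubber=3
After 7 (craft pick): barrel=4 mithril=10 pick=1 quartz=2
After 8 (gather 8 silver): barrel=4 mithril=10 pick=1 quartz=2 silver=8
After 9 (craft helmet): barrel=4 helmet=2 mithril=9 quartz=2 silver=6
After 10 (consume 2 silver): barrel=4 helmet=2 mithril=9 quartz=2 silver=4
After 11 (consume 3 mithril): barrel=4 helmet=2 mithril=6 quartz=2 silver=4
After 12 (consume 4 barrel): helmet=2 mithril=6 quartz=2 silver=4
After 13 (gather 2 rubber): helmet=2 mithril=6 quartz=2 rubber=2 silver=4
After 14 (craft scroll): helmet=2 mithril=6 quartz=2 scroll=3 silver=4
After 15 (consume 4 mithril): helmet=2 mithril=2 quartz=2 scroll=3 silver=4
After 16 (gather 3 quartz): helmet=2 mithril=2 quartz=5 scroll=3 silver=4
After 17 (gather 3 mithril): helmet=2 mithril=5 quartz=5 scroll=3 silver=4
After 18 (consume 3 mithril): helmet=2 mithril=2 quartz=5 scroll=3 silver=4
After 19 (gather 3 rubber): helmet=2 mithril=2 quartz=5 rubber=3 scroll=3 silver=4
After 20 (gather 6 silver): helmet=2 mithril=2 quartz=5 rubber=3 scroll=3 silver=10
After 21 (craft scroll): helmet=2 mithril=2 quartz=5 rubber=1 scroll=6 silver=10
After 22 (craft barrel): barrel=2 helmet=2 mithril=2 quartz=1 rubber=1 scroll=6 silver=10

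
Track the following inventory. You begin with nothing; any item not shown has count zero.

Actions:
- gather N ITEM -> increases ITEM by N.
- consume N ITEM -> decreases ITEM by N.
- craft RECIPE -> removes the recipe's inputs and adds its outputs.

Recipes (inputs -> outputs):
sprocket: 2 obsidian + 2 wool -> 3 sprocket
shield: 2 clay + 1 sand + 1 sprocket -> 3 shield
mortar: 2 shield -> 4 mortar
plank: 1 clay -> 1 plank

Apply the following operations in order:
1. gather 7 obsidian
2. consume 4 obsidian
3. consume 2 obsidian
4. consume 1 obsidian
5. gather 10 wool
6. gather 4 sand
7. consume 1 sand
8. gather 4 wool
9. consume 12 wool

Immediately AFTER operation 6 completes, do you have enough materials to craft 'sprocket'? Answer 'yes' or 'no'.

After 1 (gather 7 obsidian): obsidian=7
After 2 (consume 4 obsidian): obsidian=3
After 3 (consume 2 obsidian): obsidian=1
After 4 (consume 1 obsidian): (empty)
After 5 (gather 10 wool): wool=10
After 6 (gather 4 sand): sand=4 wool=10

Answer: no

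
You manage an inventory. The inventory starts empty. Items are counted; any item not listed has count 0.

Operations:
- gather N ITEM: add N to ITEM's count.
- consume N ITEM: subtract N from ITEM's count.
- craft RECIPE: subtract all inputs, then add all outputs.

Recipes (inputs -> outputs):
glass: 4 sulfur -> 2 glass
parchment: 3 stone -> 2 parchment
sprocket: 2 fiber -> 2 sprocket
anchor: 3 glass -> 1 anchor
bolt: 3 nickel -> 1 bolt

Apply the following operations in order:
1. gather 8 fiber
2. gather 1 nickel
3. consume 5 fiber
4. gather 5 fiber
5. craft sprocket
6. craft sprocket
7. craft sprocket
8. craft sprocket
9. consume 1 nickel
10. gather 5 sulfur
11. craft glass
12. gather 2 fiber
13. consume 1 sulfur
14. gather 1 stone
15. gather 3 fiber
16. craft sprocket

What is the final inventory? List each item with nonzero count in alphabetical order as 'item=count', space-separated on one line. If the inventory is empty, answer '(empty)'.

After 1 (gather 8 fiber): fiber=8
After 2 (gather 1 nickel): fiber=8 nickel=1
After 3 (consume 5 fiber): fiber=3 nickel=1
After 4 (gather 5 fiber): fiber=8 nickel=1
After 5 (craft sprocket): fiber=6 nickel=1 sprocket=2
After 6 (craft sprocket): fiber=4 nickel=1 sprocket=4
After 7 (craft sprocket): fiber=2 nickel=1 sprocket=6
After 8 (craft sprocket): nickel=1 sprocket=8
After 9 (consume 1 nickel): sprocket=8
After 10 (gather 5 sulfur): sprocket=8 sulfur=5
After 11 (craft glass): glass=2 sprocket=8 sulfur=1
After 12 (gather 2 fiber): fiber=2 glass=2 sprocket=8 sulfur=1
After 13 (consume 1 sulfur): fiber=2 glass=2 sprocket=8
After 14 (gather 1 stone): fiber=2 glass=2 sprocket=8 stone=1
After 15 (gather 3 fiber): fiber=5 glass=2 sprocket=8 stone=1
After 16 (craft sprocket): fiber=3 glass=2 sprocket=10 stone=1

Answer: fiber=3 glass=2 sprocket=10 stone=1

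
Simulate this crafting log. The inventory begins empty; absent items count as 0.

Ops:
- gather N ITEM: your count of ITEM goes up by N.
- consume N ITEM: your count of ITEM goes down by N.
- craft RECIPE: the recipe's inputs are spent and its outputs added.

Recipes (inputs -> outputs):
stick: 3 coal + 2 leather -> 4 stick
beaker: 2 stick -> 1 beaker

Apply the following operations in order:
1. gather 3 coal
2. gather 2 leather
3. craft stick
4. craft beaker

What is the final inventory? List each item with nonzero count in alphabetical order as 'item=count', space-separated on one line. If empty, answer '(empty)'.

After 1 (gather 3 coal): coal=3
After 2 (gather 2 leather): coal=3 leather=2
After 3 (craft stick): stick=4
After 4 (craft beaker): beaker=1 stick=2

Answer: beaker=1 stick=2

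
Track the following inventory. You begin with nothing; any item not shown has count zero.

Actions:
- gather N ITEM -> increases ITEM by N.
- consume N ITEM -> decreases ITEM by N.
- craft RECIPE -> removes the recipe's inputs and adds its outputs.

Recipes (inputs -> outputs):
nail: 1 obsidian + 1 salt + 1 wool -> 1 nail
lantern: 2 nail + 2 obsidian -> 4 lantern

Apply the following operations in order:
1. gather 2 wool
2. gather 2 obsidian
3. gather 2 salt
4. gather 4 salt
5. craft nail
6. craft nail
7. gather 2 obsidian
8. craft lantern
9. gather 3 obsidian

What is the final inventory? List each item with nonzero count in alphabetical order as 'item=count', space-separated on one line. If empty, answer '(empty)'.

After 1 (gather 2 wool): wool=2
After 2 (gather 2 obsidian): obsidian=2 wool=2
After 3 (gather 2 salt): obsidian=2 salt=2 wool=2
After 4 (gather 4 salt): obsidian=2 salt=6 wool=2
After 5 (craft nail): nail=1 obsidian=1 salt=5 wool=1
After 6 (craft nail): nail=2 salt=4
After 7 (gather 2 obsidian): nail=2 obsidian=2 salt=4
After 8 (craft lantern): lantern=4 salt=4
After 9 (gather 3 obsidian): lantern=4 obsidian=3 salt=4

Answer: lantern=4 obsidian=3 salt=4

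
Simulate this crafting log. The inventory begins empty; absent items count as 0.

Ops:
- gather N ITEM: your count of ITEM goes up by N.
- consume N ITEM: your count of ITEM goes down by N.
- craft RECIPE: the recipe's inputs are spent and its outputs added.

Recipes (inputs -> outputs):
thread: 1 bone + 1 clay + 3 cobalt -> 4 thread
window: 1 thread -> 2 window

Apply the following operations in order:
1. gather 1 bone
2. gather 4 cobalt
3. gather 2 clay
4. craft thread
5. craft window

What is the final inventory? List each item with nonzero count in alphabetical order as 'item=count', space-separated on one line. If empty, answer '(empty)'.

After 1 (gather 1 bone): bone=1
After 2 (gather 4 cobalt): bone=1 cobalt=4
After 3 (gather 2 clay): bone=1 clay=2 cobalt=4
After 4 (craft thread): clay=1 cobalt=1 thread=4
After 5 (craft window): clay=1 cobalt=1 thread=3 window=2

Answer: clay=1 cobalt=1 thread=3 window=2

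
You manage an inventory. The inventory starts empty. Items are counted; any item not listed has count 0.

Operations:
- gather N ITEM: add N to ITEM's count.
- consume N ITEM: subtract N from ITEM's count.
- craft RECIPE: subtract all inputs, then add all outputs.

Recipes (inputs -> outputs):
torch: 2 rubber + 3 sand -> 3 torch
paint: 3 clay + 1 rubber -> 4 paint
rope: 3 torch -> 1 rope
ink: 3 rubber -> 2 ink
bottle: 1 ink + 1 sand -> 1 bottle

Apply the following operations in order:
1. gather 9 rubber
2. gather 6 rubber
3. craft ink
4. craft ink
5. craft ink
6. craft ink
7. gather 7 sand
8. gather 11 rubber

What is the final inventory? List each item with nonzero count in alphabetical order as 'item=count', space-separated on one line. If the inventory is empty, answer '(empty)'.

After 1 (gather 9 rubber): rubber=9
After 2 (gather 6 rubber): rubber=15
After 3 (craft ink): ink=2 rubber=12
After 4 (craft ink): ink=4 rubber=9
After 5 (craft ink): ink=6 rubber=6
After 6 (craft ink): ink=8 rubber=3
After 7 (gather 7 sand): ink=8 rubber=3 sand=7
After 8 (gather 11 rubber): ink=8 rubber=14 sand=7

Answer: ink=8 rubber=14 sand=7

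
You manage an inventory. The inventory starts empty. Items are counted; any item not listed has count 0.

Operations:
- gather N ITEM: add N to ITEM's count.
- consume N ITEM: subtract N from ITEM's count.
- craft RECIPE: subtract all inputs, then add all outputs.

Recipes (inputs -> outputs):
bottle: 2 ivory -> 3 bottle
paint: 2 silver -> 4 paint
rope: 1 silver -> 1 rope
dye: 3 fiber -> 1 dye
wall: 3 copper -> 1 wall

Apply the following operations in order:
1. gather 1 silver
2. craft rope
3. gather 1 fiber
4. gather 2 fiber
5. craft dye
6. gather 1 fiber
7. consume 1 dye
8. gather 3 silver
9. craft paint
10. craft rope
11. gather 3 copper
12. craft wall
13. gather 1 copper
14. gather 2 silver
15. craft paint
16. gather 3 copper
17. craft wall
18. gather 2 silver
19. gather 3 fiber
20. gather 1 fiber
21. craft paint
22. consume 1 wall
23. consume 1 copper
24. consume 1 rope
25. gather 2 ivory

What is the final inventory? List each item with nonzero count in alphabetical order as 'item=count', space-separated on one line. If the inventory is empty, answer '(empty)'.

After 1 (gather 1 silver): silver=1
After 2 (craft rope): rope=1
After 3 (gather 1 fiber): fiber=1 rope=1
After 4 (gather 2 fiber): fiber=3 rope=1
After 5 (craft dye): dye=1 rope=1
After 6 (gather 1 fiber): dye=1 fiber=1 rope=1
After 7 (consume 1 dye): fiber=1 rope=1
After 8 (gather 3 silver): fiber=1 rope=1 silver=3
After 9 (craft paint): fiber=1 paint=4 rope=1 silver=1
After 10 (craft rope): fiber=1 paint=4 rope=2
After 11 (gather 3 copper): copper=3 fiber=1 paint=4 rope=2
After 12 (craft wall): fiber=1 paint=4 rope=2 wall=1
After 13 (gather 1 copper): copper=1 fiber=1 paint=4 rope=2 wall=1
After 14 (gather 2 silver): copper=1 fiber=1 paint=4 rope=2 silver=2 wall=1
After 15 (craft paint): copper=1 fiber=1 paint=8 rope=2 wall=1
After 16 (gather 3 copper): copper=4 fiber=1 paint=8 rope=2 wall=1
After 17 (craft wall): copper=1 fiber=1 paint=8 rope=2 wall=2
After 18 (gather 2 silver): copper=1 fiber=1 paint=8 rope=2 silver=2 wall=2
After 19 (gather 3 fiber): copper=1 fiber=4 paint=8 rope=2 silver=2 wall=2
After 20 (gather 1 fiber): copper=1 fiber=5 paint=8 rope=2 silver=2 wall=2
After 21 (craft paint): copper=1 fiber=5 paint=12 rope=2 wall=2
After 22 (consume 1 wall): copper=1 fiber=5 paint=12 rope=2 wall=1
After 23 (consume 1 copper): fiber=5 paint=12 rope=2 wall=1
After 24 (consume 1 rope): fiber=5 paint=12 rope=1 wall=1
After 25 (gather 2 ivory): fiber=5 ivory=2 paint=12 rope=1 wall=1

Answer: fiber=5 ivory=2 paint=12 rope=1 wall=1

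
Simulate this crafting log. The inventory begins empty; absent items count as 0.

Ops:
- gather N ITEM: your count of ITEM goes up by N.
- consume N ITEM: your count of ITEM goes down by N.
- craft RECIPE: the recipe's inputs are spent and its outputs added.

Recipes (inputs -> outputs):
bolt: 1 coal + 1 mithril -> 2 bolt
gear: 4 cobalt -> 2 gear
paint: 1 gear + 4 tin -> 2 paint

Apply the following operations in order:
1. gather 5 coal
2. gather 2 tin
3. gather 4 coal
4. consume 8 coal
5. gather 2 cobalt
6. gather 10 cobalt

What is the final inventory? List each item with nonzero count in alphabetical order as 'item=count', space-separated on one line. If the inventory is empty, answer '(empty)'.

After 1 (gather 5 coal): coal=5
After 2 (gather 2 tin): coal=5 tin=2
After 3 (gather 4 coal): coal=9 tin=2
After 4 (consume 8 coal): coal=1 tin=2
After 5 (gather 2 cobalt): coal=1 cobalt=2 tin=2
After 6 (gather 10 cobalt): coal=1 cobalt=12 tin=2

Answer: coal=1 cobalt=12 tin=2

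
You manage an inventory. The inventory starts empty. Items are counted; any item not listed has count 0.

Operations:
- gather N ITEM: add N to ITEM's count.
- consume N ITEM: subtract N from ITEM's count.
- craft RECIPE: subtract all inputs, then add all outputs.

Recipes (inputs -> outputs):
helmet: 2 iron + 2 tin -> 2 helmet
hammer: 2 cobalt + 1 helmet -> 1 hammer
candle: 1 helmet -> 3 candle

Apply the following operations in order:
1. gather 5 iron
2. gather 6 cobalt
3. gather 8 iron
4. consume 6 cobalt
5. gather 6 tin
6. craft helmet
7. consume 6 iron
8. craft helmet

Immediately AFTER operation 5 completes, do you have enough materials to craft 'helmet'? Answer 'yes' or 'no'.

Answer: yes

Derivation:
After 1 (gather 5 iron): iron=5
After 2 (gather 6 cobalt): cobalt=6 iron=5
After 3 (gather 8 iron): cobalt=6 iron=13
After 4 (consume 6 cobalt): iron=13
After 5 (gather 6 tin): iron=13 tin=6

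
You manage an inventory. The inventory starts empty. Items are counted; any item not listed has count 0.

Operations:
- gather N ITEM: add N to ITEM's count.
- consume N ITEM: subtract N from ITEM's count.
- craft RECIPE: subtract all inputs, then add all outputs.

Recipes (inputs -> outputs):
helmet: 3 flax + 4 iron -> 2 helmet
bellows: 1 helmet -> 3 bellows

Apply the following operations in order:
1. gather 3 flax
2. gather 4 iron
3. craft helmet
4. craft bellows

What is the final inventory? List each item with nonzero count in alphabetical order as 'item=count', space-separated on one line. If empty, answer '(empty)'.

After 1 (gather 3 flax): flax=3
After 2 (gather 4 iron): flax=3 iron=4
After 3 (craft helmet): helmet=2
After 4 (craft bellows): bellows=3 helmet=1

Answer: bellows=3 helmet=1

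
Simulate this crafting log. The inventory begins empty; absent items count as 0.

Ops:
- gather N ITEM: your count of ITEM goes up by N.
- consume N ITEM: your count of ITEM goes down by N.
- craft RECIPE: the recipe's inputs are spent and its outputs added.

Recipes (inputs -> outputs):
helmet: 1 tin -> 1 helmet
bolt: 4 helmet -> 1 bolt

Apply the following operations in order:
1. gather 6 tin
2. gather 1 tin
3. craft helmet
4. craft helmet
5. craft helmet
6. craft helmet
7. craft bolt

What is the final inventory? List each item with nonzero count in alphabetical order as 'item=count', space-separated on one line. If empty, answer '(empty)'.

After 1 (gather 6 tin): tin=6
After 2 (gather 1 tin): tin=7
After 3 (craft helmet): helmet=1 tin=6
After 4 (craft helmet): helmet=2 tin=5
After 5 (craft helmet): helmet=3 tin=4
After 6 (craft helmet): helmet=4 tin=3
After 7 (craft bolt): bolt=1 tin=3

Answer: bolt=1 tin=3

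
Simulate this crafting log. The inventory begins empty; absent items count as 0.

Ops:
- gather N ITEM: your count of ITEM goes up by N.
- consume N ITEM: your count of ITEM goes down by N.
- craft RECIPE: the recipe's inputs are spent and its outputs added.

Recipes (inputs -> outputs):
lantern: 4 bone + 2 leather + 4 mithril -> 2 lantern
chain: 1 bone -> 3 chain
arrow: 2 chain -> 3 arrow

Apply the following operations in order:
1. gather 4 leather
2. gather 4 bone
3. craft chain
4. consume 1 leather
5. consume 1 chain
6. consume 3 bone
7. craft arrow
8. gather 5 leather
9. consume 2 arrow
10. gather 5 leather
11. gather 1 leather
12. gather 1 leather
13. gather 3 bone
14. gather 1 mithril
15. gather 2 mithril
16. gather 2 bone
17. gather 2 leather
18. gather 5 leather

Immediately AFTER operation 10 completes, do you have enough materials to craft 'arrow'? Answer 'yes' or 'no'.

Answer: no

Derivation:
After 1 (gather 4 leather): leather=4
After 2 (gather 4 bone): bone=4 leather=4
After 3 (craft chain): bone=3 chain=3 leather=4
After 4 (consume 1 leather): bone=3 chain=3 leather=3
After 5 (consume 1 chain): bone=3 chain=2 leather=3
After 6 (consume 3 bone): chain=2 leather=3
After 7 (craft arrow): arrow=3 leather=3
After 8 (gather 5 leather): arrow=3 leather=8
After 9 (consume 2 arrow): arrow=1 leather=8
After 10 (gather 5 leather): arrow=1 leather=13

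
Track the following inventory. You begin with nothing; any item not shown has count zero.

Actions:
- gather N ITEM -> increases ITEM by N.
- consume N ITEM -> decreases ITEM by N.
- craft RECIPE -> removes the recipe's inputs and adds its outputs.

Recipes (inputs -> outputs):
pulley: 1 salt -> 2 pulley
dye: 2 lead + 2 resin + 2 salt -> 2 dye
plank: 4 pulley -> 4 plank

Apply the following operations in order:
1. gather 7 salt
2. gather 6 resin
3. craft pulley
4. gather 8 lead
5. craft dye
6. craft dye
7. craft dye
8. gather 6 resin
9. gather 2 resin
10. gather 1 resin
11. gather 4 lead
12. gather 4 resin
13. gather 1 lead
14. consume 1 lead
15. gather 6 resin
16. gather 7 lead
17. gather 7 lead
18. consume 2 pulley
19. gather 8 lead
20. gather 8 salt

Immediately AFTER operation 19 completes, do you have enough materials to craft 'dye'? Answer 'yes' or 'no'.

After 1 (gather 7 salt): salt=7
After 2 (gather 6 resin): resin=6 salt=7
After 3 (craft pulley): pulley=2 resin=6 salt=6
After 4 (gather 8 lead): lead=8 pulley=2 resin=6 salt=6
After 5 (craft dye): dye=2 lead=6 pulley=2 resin=4 salt=4
After 6 (craft dye): dye=4 lead=4 pulley=2 resin=2 salt=2
After 7 (craft dye): dye=6 lead=2 pulley=2
After 8 (gather 6 resin): dye=6 lead=2 pulley=2 resin=6
After 9 (gather 2 resin): dye=6 lead=2 pulley=2 resin=8
After 10 (gather 1 resin): dye=6 lead=2 pulley=2 resin=9
After 11 (gather 4 lead): dye=6 lead=6 pulley=2 resin=9
After 12 (gather 4 resin): dye=6 lead=6 pulley=2 resin=13
After 13 (gather 1 lead): dye=6 lead=7 pulley=2 resin=13
After 14 (consume 1 lead): dye=6 lead=6 pulley=2 resin=13
After 15 (gather 6 resin): dye=6 lead=6 pulley=2 resin=19
After 16 (gather 7 lead): dye=6 lead=13 pulley=2 resin=19
After 17 (gather 7 lead): dye=6 lead=20 pulley=2 resin=19
After 18 (consume 2 pulley): dye=6 lead=20 resin=19
After 19 (gather 8 lead): dye=6 lead=28 resin=19

Answer: no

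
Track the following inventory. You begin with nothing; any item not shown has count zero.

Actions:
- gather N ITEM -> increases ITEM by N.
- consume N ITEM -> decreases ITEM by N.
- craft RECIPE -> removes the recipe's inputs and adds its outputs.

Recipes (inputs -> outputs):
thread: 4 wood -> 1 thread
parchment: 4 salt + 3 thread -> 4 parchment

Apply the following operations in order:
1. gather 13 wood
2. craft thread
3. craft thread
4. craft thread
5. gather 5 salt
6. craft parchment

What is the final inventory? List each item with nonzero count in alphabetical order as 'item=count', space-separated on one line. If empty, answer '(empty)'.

Answer: parchment=4 salt=1 wood=1

Derivation:
After 1 (gather 13 wood): wood=13
After 2 (craft thread): thread=1 wood=9
After 3 (craft thread): thread=2 wood=5
After 4 (craft thread): thread=3 wood=1
After 5 (gather 5 salt): salt=5 thread=3 wood=1
After 6 (craft parchment): parchment=4 salt=1 wood=1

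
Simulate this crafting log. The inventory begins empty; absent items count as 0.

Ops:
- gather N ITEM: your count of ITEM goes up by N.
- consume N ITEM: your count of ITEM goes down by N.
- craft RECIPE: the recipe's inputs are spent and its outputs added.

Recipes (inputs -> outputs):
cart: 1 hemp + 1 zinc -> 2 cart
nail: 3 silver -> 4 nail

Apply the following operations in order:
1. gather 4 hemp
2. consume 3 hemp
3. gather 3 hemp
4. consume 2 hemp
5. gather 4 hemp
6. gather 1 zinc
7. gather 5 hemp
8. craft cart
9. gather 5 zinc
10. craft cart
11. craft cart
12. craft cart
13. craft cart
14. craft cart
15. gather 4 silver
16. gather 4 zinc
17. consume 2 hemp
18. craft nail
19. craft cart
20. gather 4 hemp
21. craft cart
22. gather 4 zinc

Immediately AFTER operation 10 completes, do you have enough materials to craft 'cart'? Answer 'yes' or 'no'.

Answer: yes

Derivation:
After 1 (gather 4 hemp): hemp=4
After 2 (consume 3 hemp): hemp=1
After 3 (gather 3 hemp): hemp=4
After 4 (consume 2 hemp): hemp=2
After 5 (gather 4 hemp): hemp=6
After 6 (gather 1 zinc): hemp=6 zinc=1
After 7 (gather 5 hemp): hemp=11 zinc=1
After 8 (craft cart): cart=2 hemp=10
After 9 (gather 5 zinc): cart=2 hemp=10 zinc=5
After 10 (craft cart): cart=4 hemp=9 zinc=4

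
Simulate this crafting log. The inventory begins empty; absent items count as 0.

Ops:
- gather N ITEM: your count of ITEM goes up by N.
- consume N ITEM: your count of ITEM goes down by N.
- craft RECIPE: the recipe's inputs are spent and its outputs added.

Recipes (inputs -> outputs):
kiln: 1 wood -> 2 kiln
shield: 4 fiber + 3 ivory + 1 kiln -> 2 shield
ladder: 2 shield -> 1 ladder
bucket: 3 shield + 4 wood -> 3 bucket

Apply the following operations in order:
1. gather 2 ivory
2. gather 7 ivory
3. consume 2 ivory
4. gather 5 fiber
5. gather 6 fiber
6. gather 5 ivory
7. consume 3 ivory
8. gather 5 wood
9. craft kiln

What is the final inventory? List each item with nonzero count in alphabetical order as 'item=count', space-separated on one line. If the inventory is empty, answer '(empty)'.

Answer: fiber=11 ivory=9 kiln=2 wood=4

Derivation:
After 1 (gather 2 ivory): ivory=2
After 2 (gather 7 ivory): ivory=9
After 3 (consume 2 ivory): ivory=7
After 4 (gather 5 fiber): fiber=5 ivory=7
After 5 (gather 6 fiber): fiber=11 ivory=7
After 6 (gather 5 ivory): fiber=11 ivory=12
After 7 (consume 3 ivory): fiber=11 ivory=9
After 8 (gather 5 wood): fiber=11 ivory=9 wood=5
After 9 (craft kiln): fiber=11 ivory=9 kiln=2 wood=4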